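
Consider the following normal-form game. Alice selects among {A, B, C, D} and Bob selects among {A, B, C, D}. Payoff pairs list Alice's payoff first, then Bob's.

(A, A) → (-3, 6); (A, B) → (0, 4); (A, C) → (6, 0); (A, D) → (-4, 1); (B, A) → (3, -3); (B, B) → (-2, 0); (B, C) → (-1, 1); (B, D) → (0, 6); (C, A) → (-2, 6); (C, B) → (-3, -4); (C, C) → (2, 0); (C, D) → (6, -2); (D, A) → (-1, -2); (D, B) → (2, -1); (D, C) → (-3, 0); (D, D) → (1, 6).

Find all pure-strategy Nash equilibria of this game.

Find each player's best response to every opponent strategy; NE are the intersections.
Alice's best responses — vs A: B (payoff 3); vs B: D (payoff 2); vs C: A (payoff 6); vs D: C (payoff 6).
Bob's best responses — vs A: A (payoff 6); vs B: D (payoff 6); vs C: A (payoff 6); vs D: D (payoff 6).
No cell has both players best-responding. For instance, Alice's best reply to A is B, but against B Bob prefers D over A.

None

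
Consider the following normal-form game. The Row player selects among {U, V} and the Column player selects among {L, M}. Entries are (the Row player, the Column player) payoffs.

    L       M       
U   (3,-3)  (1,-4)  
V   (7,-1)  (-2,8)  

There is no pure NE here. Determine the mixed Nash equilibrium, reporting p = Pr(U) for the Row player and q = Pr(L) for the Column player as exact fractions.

p = 9/10, q = 3/7

Each player's mixing probability is pinned down by making the *other* player indifferent.
The Column player indifferent between L and M: p·(-3) + (1−p)·(-1) = p·(-4) + (1−p)·8 ⟹ (-1) + (-2)p = 8 + (-12)p ⟹ p = 9/10.
The Row player indifferent between U and V: q·3 + (1−q)·1 = q·7 + (1−q)·(-2) ⟹ 1 + 2q = (-2) + 9q ⟹ q = 3/7.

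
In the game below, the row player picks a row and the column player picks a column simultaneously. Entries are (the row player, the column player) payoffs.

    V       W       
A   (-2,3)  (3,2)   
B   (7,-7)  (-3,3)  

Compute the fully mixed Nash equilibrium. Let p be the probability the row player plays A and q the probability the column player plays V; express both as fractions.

In a mixed NE each player is indifferent between their pure strategies, so the opponent's mix sets the indifference.
The column player indifferent between V and W: p·3 + (1−p)·(-7) = p·2 + (1−p)·3 ⟹ (-7) + 10p = 3 + (-1)p ⟹ p = 10/11.
The row player indifferent between A and B: q·(-2) + (1−q)·3 = q·7 + (1−q)·(-3) ⟹ 3 + (-5)q = (-3) + 10q ⟹ q = 2/5.

p = 10/11, q = 2/5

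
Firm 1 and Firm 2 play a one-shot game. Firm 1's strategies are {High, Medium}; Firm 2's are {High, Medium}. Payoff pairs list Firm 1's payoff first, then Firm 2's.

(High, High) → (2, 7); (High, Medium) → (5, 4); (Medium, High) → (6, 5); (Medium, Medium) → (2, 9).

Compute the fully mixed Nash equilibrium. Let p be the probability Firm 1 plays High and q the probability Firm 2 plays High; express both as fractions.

p = 4/7, q = 3/7

In a mixed NE each player is indifferent between their pure strategies, so the opponent's mix sets the indifference.
Firm 2 indifferent between High and Medium: p·7 + (1−p)·5 = p·4 + (1−p)·9 ⟹ 5 + 2p = 9 + (-5)p ⟹ p = 4/7.
Firm 1 indifferent between High and Medium: q·2 + (1−q)·5 = q·6 + (1−q)·2 ⟹ 5 + (-3)q = 2 + 4q ⟹ q = 3/7.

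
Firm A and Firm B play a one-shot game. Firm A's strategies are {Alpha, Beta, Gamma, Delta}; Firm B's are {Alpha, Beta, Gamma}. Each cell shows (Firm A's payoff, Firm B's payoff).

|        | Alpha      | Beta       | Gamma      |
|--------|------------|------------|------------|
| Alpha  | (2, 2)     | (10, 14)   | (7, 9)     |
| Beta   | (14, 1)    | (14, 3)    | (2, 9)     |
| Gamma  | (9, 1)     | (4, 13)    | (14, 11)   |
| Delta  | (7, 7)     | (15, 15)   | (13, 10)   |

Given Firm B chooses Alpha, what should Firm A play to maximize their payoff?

With Firm B fixed at Alpha, Firm A's payoffs are: Alpha → 2, Beta → 14, Gamma → 9, Delta → 7.
The maximum is 14, achieved by Beta.

Beta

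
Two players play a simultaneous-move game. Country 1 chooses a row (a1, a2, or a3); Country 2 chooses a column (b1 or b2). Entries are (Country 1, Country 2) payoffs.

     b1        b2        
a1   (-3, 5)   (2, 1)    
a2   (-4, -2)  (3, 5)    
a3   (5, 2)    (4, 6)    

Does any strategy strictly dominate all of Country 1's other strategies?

A strategy is strictly dominant if it gives Country 1 a strictly higher payoff than every other strategy, against every choice by the opponent.
a3 strictly dominates: vs b1: 5 > each of {-3, -4}; vs b2: 4 > each of {2, 3}.

a3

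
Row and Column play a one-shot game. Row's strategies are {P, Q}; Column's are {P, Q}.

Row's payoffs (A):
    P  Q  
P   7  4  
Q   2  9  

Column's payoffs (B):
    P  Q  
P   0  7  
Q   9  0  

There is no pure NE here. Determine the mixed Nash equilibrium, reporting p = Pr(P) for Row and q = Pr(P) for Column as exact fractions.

p = 9/16, q = 1/2

In a mixed NE each player is indifferent between their pure strategies, so the opponent's mix sets the indifference.
Column indifferent between P and Q: p·0 + (1−p)·9 = p·7 + (1−p)·0 ⟹ 9 + (-9)p = 0 + 7p ⟹ p = 9/16.
Row indifferent between P and Q: q·7 + (1−q)·4 = q·2 + (1−q)·9 ⟹ 4 + 3q = 9 + (-7)q ⟹ q = 1/2.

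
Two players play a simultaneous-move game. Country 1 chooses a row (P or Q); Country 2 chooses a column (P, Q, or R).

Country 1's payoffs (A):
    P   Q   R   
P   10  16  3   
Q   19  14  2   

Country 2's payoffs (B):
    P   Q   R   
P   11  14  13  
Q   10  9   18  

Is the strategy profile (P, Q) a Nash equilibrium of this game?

Yes

Holding Country 2 at Q: Country 1 gets 16 from P, versus 14 from Q. No profitable deviation for Country 1.
Holding Country 1 at P: Country 2 gets 14 from Q, versus 11 from P, 13 from R. No profitable deviation for Country 2 either.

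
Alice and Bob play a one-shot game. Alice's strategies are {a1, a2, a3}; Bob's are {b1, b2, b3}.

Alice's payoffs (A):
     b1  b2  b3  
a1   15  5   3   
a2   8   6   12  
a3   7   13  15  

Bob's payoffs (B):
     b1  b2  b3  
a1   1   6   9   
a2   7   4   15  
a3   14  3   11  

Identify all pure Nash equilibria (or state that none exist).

None

A profile is a Nash equilibrium when each player is best-responding to the other.
Alice's best responses — vs b1: a1 (payoff 15); vs b2: a3 (payoff 13); vs b3: a3 (payoff 15).
Bob's best responses — vs a1: b3 (payoff 9); vs a2: b3 (payoff 15); vs a3: b1 (payoff 14).
No cell has both players best-responding. For instance, Alice's best reply to b3 is a3, but against a3 Bob prefers b1 over b3.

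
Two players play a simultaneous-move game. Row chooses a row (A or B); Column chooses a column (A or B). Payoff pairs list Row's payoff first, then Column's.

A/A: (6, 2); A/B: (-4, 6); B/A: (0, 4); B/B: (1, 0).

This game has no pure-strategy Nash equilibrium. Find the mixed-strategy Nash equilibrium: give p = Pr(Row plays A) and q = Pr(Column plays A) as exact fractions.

In a mixed NE each player is indifferent between their pure strategies, so the opponent's mix sets the indifference.
Column indifferent between A and B: p·2 + (1−p)·4 = p·6 + (1−p)·0 ⟹ 4 + (-2)p = 0 + 6p ⟹ p = 1/2.
Row indifferent between A and B: q·6 + (1−q)·(-4) = q·0 + (1−q)·1 ⟹ (-4) + 10q = 1 + (-1)q ⟹ q = 5/11.

p = 1/2, q = 5/11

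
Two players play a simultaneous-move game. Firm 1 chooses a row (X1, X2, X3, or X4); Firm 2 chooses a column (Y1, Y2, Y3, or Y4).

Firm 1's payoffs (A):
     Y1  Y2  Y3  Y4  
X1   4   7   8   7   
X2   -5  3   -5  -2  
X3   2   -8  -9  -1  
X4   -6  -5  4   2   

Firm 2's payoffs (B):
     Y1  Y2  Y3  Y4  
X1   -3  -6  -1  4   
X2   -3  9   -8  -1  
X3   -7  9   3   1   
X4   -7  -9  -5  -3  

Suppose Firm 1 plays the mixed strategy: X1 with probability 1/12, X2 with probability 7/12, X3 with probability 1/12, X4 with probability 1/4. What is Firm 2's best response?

Y2

Compute Firm 2's expected payoff from each pure strategy against the given mix.
Y1: (1/12)·(-3) + (7/12)·(-3) + (1/12)·(-7) + (1/4)·(-7) = -13/3
Y2: (1/12)·(-6) + (7/12)·9 + (1/12)·9 + (1/4)·(-9) = 13/4
Y3: (1/12)·(-1) + (7/12)·(-8) + (1/12)·3 + (1/4)·(-5) = -23/4
Y4: (1/12)·4 + (7/12)·(-1) + (1/12)·1 + (1/4)·(-3) = -11/12
Highest expected payoff is 13/4, from Y2.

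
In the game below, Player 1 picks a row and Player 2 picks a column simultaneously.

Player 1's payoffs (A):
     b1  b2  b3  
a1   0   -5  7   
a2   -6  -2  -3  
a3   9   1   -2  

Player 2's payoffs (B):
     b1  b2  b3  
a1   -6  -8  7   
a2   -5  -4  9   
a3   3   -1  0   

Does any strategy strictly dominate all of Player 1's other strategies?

No strictly dominant strategy

A strategy is strictly dominant if it gives Player 1 a strictly higher payoff than every other strategy, against every choice by the opponent.
a1 is not dominant: against b1, a3 gives 9 > 0.
a2 is not dominant: against b1, a1 gives 0 > -6.
a3 is not dominant: against b3, a1 gives 7 > -2.
No single strategy is best against every opponent action.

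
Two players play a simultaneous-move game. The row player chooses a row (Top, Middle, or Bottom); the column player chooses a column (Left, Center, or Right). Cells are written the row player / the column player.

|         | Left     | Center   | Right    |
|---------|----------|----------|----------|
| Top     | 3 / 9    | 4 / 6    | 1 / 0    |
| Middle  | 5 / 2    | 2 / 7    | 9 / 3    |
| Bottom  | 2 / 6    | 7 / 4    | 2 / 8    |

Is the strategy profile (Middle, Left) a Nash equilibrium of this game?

No

Holding the column player at Left: the row player gets 5 from Middle, versus 3 from Top, 2 from Bottom. No profitable deviation for the row player.
Holding the row player at Middle: the column player gets 2 from Left but could get 7 by switching to Center. The column player has a profitable deviation.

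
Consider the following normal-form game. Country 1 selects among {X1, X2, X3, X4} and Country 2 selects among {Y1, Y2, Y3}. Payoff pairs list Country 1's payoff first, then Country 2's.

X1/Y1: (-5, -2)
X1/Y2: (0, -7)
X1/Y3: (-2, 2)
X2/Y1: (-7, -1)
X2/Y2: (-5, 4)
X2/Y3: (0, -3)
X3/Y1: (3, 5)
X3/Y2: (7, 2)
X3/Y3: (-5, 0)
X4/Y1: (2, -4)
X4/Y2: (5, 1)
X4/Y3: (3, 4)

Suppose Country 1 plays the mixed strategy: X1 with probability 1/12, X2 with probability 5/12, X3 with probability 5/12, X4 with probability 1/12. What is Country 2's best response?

Compute Country 2's expected payoff from each pure strategy against the given mix.
Y1: (1/12)·(-2) + (5/12)·(-1) + (5/12)·5 + (1/12)·(-4) = 7/6
Y2: (1/12)·(-7) + (5/12)·4 + (5/12)·2 + (1/12)·1 = 2
Y3: (1/12)·2 + (5/12)·(-3) + (5/12)·0 + (1/12)·4 = -3/4
Highest expected payoff is 2, from Y2.

Y2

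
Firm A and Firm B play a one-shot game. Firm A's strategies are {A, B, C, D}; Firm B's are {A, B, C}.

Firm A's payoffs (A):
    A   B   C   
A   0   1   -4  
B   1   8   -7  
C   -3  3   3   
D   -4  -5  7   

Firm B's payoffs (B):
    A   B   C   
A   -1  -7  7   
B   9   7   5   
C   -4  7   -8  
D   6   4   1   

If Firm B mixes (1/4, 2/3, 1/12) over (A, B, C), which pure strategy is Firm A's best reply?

Firm A's best reply maximizes expected payoff against the mix.
A: (1/4)·0 + (2/3)·1 + (1/12)·(-4) = 1/3
B: (1/4)·1 + (2/3)·8 + (1/12)·(-7) = 5
C: (1/4)·(-3) + (2/3)·3 + (1/12)·3 = 3/2
D: (1/4)·(-4) + (2/3)·(-5) + (1/12)·7 = -15/4
Highest expected payoff is 5, from B.

B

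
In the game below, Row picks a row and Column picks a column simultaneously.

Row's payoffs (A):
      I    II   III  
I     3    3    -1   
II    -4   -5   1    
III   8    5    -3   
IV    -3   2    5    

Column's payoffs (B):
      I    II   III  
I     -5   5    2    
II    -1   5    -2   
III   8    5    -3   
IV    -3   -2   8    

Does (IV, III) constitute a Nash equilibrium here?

Holding Column at III: Row gets 5 from IV, versus -1 from I, 1 from II, -3 from III. No profitable deviation for Row.
Holding Row at IV: Column gets 8 from III, versus -3 from I, -2 from II. No profitable deviation for Column either.

Yes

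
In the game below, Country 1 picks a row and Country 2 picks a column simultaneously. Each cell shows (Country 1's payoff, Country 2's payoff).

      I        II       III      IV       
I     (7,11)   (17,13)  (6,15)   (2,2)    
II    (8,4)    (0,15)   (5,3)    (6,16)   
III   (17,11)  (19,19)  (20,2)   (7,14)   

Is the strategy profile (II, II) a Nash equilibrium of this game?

No

Holding Country 2 at II: Country 1 gets 0 from II but could get 19 by switching to III. Country 1 has a profitable deviation.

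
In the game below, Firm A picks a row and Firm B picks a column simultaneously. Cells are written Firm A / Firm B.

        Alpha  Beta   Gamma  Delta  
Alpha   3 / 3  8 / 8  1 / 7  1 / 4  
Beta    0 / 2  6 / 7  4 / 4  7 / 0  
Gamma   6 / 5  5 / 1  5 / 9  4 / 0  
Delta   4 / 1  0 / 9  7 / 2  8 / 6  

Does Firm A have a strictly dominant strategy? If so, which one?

Check whether one of Firm A's strategies beats all alternatives regardless of what the opponent does.
Alpha is not dominant: against Alpha, Gamma gives 6 > 3.
Beta is not dominant: against Alpha, Alpha gives 3 > 0.
Gamma is not dominant: against Beta, Alpha gives 8 > 5.
Delta is not dominant: against Alpha, Gamma gives 6 > 4.
No single strategy is best against every opponent action.

None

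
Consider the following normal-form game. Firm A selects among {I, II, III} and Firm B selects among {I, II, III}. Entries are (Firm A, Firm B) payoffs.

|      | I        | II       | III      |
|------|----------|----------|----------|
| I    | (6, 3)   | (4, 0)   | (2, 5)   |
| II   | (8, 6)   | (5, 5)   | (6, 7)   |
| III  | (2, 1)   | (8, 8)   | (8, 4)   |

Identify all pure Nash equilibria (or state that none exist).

Check mutual best responses: a cell is a NE iff neither player can gain by unilaterally deviating.
Firm A's best responses — vs I: II (payoff 8); vs II: III (payoff 8); vs III: III (payoff 8).
Firm B's best responses — vs I: III (payoff 5); vs II: III (payoff 7); vs III: II (payoff 8).
The only mutual best response is (III, II); neither player gains by switching there.

(III, II)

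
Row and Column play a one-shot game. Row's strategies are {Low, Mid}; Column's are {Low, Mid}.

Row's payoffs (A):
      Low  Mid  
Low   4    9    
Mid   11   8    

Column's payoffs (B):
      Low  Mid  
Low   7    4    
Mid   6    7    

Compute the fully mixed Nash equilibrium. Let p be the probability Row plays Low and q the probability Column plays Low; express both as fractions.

p = 1/4, q = 1/8

Each player's mixing probability is pinned down by making the *other* player indifferent.
Column indifferent between Low and Mid: p·7 + (1−p)·6 = p·4 + (1−p)·7 ⟹ 6 + 1p = 7 + (-3)p ⟹ p = 1/4.
Row indifferent between Low and Mid: q·4 + (1−q)·9 = q·11 + (1−q)·8 ⟹ 9 + (-5)q = 8 + 3q ⟹ q = 1/8.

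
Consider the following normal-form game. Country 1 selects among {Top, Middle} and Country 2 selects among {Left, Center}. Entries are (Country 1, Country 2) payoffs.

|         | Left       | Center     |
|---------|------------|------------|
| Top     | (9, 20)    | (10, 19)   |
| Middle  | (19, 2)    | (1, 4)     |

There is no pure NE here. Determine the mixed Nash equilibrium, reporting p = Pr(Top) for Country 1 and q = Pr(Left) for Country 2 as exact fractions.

p = 2/3, q = 9/19

Each player's mixing probability is pinned down by making the *other* player indifferent.
Country 2 indifferent between Left and Center: p·20 + (1−p)·2 = p·19 + (1−p)·4 ⟹ 2 + 18p = 4 + 15p ⟹ p = 2/3.
Country 1 indifferent between Top and Middle: q·9 + (1−q)·10 = q·19 + (1−q)·1 ⟹ 10 + (-1)q = 1 + 18q ⟹ q = 9/19.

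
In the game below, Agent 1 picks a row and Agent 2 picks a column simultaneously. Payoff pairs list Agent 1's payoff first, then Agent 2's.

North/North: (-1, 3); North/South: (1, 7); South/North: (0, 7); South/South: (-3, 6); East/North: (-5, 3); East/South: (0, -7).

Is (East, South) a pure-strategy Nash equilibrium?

No

Holding Agent 2 at South: Agent 1 gets 0 from East but could get 1 by switching to North. Agent 1 has a profitable deviation.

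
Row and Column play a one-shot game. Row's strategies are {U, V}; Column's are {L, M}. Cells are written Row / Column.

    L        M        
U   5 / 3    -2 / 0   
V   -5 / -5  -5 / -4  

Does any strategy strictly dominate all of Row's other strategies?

Check whether one of Row's strategies beats all alternatives regardless of what the opponent does.
U strictly dominates: vs L: 5 > -5; vs M: -2 > -5.

U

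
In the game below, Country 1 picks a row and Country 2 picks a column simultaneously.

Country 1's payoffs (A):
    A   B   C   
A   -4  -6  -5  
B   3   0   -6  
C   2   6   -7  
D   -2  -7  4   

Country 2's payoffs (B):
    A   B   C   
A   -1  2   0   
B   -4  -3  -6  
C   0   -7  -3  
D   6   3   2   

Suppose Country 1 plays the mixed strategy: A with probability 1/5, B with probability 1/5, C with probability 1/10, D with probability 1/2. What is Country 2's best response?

A

Country 2's best reply maximizes expected payoff against the mix.
A: (1/5)·(-1) + (1/5)·(-4) + (1/10)·0 + (1/2)·6 = 2
B: (1/5)·2 + (1/5)·(-3) + (1/10)·(-7) + (1/2)·3 = 3/5
C: (1/5)·0 + (1/5)·(-6) + (1/10)·(-3) + (1/2)·2 = -1/2
Highest expected payoff is 2, from A.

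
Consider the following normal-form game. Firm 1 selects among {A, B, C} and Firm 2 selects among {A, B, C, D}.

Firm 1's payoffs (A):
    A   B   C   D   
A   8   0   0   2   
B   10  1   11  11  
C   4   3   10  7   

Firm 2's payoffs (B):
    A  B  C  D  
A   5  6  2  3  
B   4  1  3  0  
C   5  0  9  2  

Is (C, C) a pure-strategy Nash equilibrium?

Holding Firm 2 at C: Firm 1 gets 10 from C but could get 11 by switching to B. Firm 1 has a profitable deviation.

No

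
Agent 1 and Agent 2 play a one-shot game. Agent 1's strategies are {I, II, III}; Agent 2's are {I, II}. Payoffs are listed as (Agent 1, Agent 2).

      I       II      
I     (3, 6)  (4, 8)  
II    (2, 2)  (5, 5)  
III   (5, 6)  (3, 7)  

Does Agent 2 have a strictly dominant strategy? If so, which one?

A strategy is strictly dominant if it gives Agent 2 a strictly higher payoff than every other strategy, against every choice by the opponent.
II strictly dominates: vs I: 8 > 6; vs II: 5 > 2; vs III: 7 > 6.

II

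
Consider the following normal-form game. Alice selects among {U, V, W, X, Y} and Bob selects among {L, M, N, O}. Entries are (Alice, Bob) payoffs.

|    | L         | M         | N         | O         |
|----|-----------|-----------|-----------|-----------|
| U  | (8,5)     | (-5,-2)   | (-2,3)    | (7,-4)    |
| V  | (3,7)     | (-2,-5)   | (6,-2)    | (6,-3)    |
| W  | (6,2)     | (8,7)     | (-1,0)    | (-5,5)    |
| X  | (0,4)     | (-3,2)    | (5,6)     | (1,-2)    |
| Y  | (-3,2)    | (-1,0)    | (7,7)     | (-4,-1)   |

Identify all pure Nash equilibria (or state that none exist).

(U, L), (W, M), and (Y, N)

Find each player's best response to every opponent strategy; NE are the intersections.
Alice's best responses — vs L: U (payoff 8); vs M: W (payoff 8); vs N: Y (payoff 7); vs O: U (payoff 7).
Bob's best responses — vs U: L (payoff 5); vs V: L (payoff 7); vs W: M (payoff 7); vs X: N (payoff 6); vs Y: N (payoff 7).
Mutual best responses occur at (U, L), (W, M), and (Y, N); at each, neither player gains by switching.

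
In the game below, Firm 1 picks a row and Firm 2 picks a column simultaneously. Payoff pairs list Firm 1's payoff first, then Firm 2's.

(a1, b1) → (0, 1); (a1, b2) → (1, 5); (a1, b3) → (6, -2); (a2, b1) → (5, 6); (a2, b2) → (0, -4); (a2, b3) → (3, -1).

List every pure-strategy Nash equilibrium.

Find each player's best response to every opponent strategy; NE are the intersections.
Firm 1's best responses — vs b1: a2 (payoff 5); vs b2: a1 (payoff 1); vs b3: a1 (payoff 6).
Firm 2's best responses — vs a1: b2 (payoff 5); vs a2: b1 (payoff 6).
Mutual best responses occur at (a1, b2) and (a2, b1); at each, neither player gains by switching.

(a1, b2) and (a2, b1)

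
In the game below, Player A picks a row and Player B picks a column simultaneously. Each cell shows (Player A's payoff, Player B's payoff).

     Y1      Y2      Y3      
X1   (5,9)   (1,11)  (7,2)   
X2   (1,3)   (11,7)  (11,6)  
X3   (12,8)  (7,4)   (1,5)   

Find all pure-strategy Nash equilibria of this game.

Find each player's best response to every opponent strategy; NE are the intersections.
Player A's best responses — vs Y1: X3 (payoff 12); vs Y2: X2 (payoff 11); vs Y3: X2 (payoff 11).
Player B's best responses — vs X1: Y2 (payoff 11); vs X2: Y2 (payoff 7); vs X3: Y1 (payoff 8).
Mutual best responses occur at (X2, Y2) and (X3, Y1); at each, neither player gains by switching.

(X2, Y2) and (X3, Y1)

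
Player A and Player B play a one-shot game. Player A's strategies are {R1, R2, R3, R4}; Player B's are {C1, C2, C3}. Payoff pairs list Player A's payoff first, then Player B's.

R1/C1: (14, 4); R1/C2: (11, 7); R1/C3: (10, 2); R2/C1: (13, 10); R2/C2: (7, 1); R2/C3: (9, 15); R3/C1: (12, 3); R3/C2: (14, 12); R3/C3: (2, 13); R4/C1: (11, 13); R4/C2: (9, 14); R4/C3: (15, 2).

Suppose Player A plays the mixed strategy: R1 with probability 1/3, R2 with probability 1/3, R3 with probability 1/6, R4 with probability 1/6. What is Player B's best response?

C3

Compute Player B's expected payoff from each pure strategy against the given mix.
C1: (1/3)·4 + (1/3)·10 + (1/6)·3 + (1/6)·13 = 22/3
C2: (1/3)·7 + (1/3)·1 + (1/6)·12 + (1/6)·14 = 7
C3: (1/3)·2 + (1/3)·15 + (1/6)·13 + (1/6)·2 = 49/6
Highest expected payoff is 49/6, from C3.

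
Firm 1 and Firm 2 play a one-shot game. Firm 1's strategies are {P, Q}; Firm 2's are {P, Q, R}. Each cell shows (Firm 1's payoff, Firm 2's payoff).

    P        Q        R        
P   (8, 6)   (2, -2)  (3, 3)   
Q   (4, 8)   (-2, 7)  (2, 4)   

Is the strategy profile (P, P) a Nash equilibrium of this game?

Yes

Holding Firm 2 at P: Firm 1 gets 8 from P, versus 4 from Q. No profitable deviation for Firm 1.
Holding Firm 1 at P: Firm 2 gets 6 from P, versus -2 from Q, 3 from R. No profitable deviation for Firm 2 either.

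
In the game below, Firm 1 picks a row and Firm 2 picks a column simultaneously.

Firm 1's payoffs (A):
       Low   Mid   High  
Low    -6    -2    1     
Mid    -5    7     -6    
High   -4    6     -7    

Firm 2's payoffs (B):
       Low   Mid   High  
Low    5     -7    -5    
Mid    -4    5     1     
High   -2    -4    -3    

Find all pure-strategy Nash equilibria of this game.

Find each player's best response to every opponent strategy; NE are the intersections.
Firm 1's best responses — vs Low: High (payoff -4); vs Mid: Mid (payoff 7); vs High: Low (payoff 1).
Firm 2's best responses — vs Low: Low (payoff 5); vs Mid: Mid (payoff 5); vs High: Low (payoff -2).
Mutual best responses occur at (Mid, Mid) and (High, Low); at each, neither player gains by switching.

(Mid, Mid) and (High, Low)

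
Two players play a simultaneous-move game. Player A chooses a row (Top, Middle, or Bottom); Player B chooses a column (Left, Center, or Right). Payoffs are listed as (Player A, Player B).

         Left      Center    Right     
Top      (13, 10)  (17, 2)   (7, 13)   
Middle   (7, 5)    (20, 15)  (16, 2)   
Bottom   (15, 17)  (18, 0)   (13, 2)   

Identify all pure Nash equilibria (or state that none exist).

(Middle, Center) and (Bottom, Left)

Find each player's best response to every opponent strategy; NE are the intersections.
Player A's best responses — vs Left: Bottom (payoff 15); vs Center: Middle (payoff 20); vs Right: Middle (payoff 16).
Player B's best responses — vs Top: Right (payoff 13); vs Middle: Center (payoff 15); vs Bottom: Left (payoff 17).
Mutual best responses occur at (Middle, Center) and (Bottom, Left); at each, neither player gains by switching.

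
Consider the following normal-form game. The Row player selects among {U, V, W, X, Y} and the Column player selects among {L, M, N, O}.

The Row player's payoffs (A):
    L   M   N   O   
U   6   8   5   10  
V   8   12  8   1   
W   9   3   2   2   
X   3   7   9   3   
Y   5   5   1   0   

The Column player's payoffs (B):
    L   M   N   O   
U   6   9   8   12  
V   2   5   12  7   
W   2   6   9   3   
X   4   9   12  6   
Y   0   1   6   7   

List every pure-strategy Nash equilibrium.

(U, O) and (X, N)

Find each player's best response to every opponent strategy; NE are the intersections.
The Row player's best responses — vs L: W (payoff 9); vs M: V (payoff 12); vs N: X (payoff 9); vs O: U (payoff 10).
The Column player's best responses — vs U: O (payoff 12); vs V: N (payoff 12); vs W: N (payoff 9); vs X: N (payoff 12); vs Y: O (payoff 7).
Mutual best responses occur at (U, O) and (X, N); at each, neither player gains by switching.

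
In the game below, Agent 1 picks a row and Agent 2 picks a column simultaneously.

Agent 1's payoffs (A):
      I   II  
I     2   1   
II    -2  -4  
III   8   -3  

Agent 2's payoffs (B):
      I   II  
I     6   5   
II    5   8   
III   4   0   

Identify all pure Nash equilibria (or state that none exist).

A profile is a Nash equilibrium when each player is best-responding to the other.
Agent 1's best responses — vs I: III (payoff 8); vs II: I (payoff 1).
Agent 2's best responses — vs I: I (payoff 6); vs II: II (payoff 8); vs III: I (payoff 4).
The only mutual best response is (III, I); neither player gains by switching there.

(III, I)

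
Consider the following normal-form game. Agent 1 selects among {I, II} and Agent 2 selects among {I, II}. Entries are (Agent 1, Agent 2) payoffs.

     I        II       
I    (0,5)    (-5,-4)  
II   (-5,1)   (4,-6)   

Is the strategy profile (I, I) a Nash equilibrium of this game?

Holding Agent 2 at I: Agent 1 gets 0 from I, versus -5 from II. No profitable deviation for Agent 1.
Holding Agent 1 at I: Agent 2 gets 5 from I, versus -4 from II. No profitable deviation for Agent 2 either.

Yes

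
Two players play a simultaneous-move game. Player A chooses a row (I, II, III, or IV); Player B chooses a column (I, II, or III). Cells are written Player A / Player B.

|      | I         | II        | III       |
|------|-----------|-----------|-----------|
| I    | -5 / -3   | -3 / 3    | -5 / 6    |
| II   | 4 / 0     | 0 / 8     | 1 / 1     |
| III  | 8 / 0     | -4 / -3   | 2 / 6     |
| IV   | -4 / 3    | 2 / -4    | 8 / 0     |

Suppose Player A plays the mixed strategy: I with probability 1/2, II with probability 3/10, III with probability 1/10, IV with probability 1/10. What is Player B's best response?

III

Compute Player B's expected payoff from each pure strategy against the given mix.
I: (1/2)·(-3) + (3/10)·0 + (1/10)·0 + (1/10)·3 = -6/5
II: (1/2)·3 + (3/10)·8 + (1/10)·(-3) + (1/10)·(-4) = 16/5
III: (1/2)·6 + (3/10)·1 + (1/10)·6 + (1/10)·0 = 39/10
Highest expected payoff is 39/10, from III.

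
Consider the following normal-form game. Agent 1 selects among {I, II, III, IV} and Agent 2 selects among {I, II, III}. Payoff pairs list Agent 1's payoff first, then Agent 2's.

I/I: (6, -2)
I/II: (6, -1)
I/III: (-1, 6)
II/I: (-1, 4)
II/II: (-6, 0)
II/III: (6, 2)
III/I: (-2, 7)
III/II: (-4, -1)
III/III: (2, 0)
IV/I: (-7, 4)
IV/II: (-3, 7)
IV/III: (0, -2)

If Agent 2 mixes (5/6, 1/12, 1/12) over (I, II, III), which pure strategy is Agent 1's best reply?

I

Agent 1's best reply maximizes expected payoff against the mix.
I: (5/6)·6 + (1/12)·6 + (1/12)·(-1) = 65/12
II: (5/6)·(-1) + (1/12)·(-6) + (1/12)·6 = -5/6
III: (5/6)·(-2) + (1/12)·(-4) + (1/12)·2 = -11/6
IV: (5/6)·(-7) + (1/12)·(-3) + (1/12)·0 = -73/12
Highest expected payoff is 65/12, from I.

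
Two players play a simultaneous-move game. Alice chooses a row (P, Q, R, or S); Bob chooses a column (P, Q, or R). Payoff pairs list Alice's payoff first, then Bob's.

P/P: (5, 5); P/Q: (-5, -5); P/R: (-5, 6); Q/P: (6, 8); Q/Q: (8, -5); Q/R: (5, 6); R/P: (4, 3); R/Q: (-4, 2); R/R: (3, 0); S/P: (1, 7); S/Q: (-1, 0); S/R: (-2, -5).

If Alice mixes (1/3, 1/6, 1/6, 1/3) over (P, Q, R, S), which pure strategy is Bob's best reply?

P

Bob's best reply maximizes expected payoff against the mix.
P: (1/3)·5 + (1/6)·8 + (1/6)·3 + (1/3)·7 = 35/6
Q: (1/3)·(-5) + (1/6)·(-5) + (1/6)·2 + (1/3)·0 = -13/6
R: (1/3)·6 + (1/6)·6 + (1/6)·0 + (1/3)·(-5) = 4/3
Highest expected payoff is 35/6, from P.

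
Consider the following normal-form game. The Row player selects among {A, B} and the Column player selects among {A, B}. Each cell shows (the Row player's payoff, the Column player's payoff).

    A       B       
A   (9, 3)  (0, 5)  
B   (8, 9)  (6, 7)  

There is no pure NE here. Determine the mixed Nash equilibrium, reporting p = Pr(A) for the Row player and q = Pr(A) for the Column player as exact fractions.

Each player's mixing probability is pinned down by making the *other* player indifferent.
The Column player indifferent between A and B: p·3 + (1−p)·9 = p·5 + (1−p)·7 ⟹ 9 + (-6)p = 7 + (-2)p ⟹ p = 1/2.
The Row player indifferent between A and B: q·9 + (1−q)·0 = q·8 + (1−q)·6 ⟹ 0 + 9q = 6 + 2q ⟹ q = 6/7.

p = 1/2, q = 6/7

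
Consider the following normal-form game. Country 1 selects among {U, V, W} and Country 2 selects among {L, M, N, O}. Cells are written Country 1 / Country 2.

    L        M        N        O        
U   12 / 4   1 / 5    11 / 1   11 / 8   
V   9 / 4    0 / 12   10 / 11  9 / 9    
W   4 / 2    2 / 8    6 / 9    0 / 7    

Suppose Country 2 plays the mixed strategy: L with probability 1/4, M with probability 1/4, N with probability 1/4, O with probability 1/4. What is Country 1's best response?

U

Country 1's best reply maximizes expected payoff against the mix.
U: (1/4)·12 + (1/4)·1 + (1/4)·11 + (1/4)·11 = 35/4
V: (1/4)·9 + (1/4)·0 + (1/4)·10 + (1/4)·9 = 7
W: (1/4)·4 + (1/4)·2 + (1/4)·6 + (1/4)·0 = 3
Highest expected payoff is 35/4, from U.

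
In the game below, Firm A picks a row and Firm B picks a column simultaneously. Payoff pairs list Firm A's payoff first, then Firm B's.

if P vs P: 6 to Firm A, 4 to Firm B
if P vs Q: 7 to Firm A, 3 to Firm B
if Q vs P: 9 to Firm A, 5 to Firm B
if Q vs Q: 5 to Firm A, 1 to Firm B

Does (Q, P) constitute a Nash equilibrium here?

Holding Firm B at P: Firm A gets 9 from Q, versus 6 from P. No profitable deviation for Firm A.
Holding Firm A at Q: Firm B gets 5 from P, versus 1 from Q. No profitable deviation for Firm B either.

Yes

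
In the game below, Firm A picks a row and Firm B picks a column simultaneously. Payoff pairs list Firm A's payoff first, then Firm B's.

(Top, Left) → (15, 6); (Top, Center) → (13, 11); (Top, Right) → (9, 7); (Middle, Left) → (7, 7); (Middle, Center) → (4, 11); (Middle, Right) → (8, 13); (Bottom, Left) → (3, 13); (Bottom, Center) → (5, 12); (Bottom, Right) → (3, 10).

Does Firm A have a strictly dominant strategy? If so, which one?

Top

Check whether one of Firm A's strategies beats all alternatives regardless of what the opponent does.
Top strictly dominates: vs Left: 15 > each of {7, 3}; vs Center: 13 > each of {4, 5}; vs Right: 9 > each of {8, 3}.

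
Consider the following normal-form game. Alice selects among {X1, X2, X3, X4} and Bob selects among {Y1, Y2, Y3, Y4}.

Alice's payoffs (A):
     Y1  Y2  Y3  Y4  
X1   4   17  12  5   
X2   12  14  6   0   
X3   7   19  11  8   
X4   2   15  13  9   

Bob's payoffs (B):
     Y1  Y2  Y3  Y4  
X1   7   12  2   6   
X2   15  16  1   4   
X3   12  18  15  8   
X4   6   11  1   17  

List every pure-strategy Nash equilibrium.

Check mutual best responses: a cell is a NE iff neither player can gain by unilaterally deviating.
Alice's best responses — vs Y1: X2 (payoff 12); vs Y2: X3 (payoff 19); vs Y3: X4 (payoff 13); vs Y4: X4 (payoff 9).
Bob's best responses — vs X1: Y2 (payoff 12); vs X2: Y2 (payoff 16); vs X3: Y2 (payoff 18); vs X4: Y4 (payoff 17).
Mutual best responses occur at (X3, Y2) and (X4, Y4); at each, neither player gains by switching.

(X3, Y2) and (X4, Y4)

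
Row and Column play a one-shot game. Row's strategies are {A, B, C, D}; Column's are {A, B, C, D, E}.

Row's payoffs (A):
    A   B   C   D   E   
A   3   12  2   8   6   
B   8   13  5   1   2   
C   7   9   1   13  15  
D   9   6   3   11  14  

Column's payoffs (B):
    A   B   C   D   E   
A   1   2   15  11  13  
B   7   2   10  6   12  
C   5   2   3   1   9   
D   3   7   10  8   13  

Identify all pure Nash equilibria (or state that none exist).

(C, E)

Check mutual best responses: a cell is a NE iff neither player can gain by unilaterally deviating.
Row's best responses — vs A: D (payoff 9); vs B: B (payoff 13); vs C: B (payoff 5); vs D: C (payoff 13); vs E: C (payoff 15).
Column's best responses — vs A: C (payoff 15); vs B: E (payoff 12); vs C: E (payoff 9); vs D: E (payoff 13).
The only mutual best response is (C, E); neither player gains by switching there.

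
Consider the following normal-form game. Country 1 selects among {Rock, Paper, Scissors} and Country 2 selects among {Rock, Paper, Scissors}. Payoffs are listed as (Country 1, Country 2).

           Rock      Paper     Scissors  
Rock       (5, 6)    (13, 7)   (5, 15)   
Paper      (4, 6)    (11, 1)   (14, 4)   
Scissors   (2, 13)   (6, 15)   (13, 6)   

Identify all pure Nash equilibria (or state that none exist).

Check mutual best responses: a cell is a NE iff neither player can gain by unilaterally deviating.
Country 1's best responses — vs Rock: Rock (payoff 5); vs Paper: Rock (payoff 13); vs Scissors: Paper (payoff 14).
Country 2's best responses — vs Rock: Scissors (payoff 15); vs Paper: Rock (payoff 6); vs Scissors: Paper (payoff 15).
No cell has both players best-responding. For instance, Country 1's best reply to Scissors is Paper, but against Paper Country 2 prefers Rock over Scissors.

No pure-strategy Nash equilibrium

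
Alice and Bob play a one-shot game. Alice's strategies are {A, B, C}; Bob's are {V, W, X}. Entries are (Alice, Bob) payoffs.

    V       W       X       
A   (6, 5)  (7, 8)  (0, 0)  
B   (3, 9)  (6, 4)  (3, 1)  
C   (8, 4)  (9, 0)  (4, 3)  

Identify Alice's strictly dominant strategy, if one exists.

C

A strategy is strictly dominant if it gives Alice a strictly higher payoff than every other strategy, against every choice by the opponent.
C strictly dominates: vs V: 8 > each of {6, 3}; vs W: 9 > each of {7, 6}; vs X: 4 > each of {0, 3}.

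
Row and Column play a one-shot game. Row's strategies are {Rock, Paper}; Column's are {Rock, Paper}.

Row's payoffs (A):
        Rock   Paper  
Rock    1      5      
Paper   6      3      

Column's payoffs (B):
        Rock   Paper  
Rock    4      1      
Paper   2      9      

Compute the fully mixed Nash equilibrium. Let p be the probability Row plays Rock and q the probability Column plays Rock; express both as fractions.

Each player's mixing probability is pinned down by making the *other* player indifferent.
Column indifferent between Rock and Paper: p·4 + (1−p)·2 = p·1 + (1−p)·9 ⟹ 2 + 2p = 9 + (-8)p ⟹ p = 7/10.
Row indifferent between Rock and Paper: q·1 + (1−q)·5 = q·6 + (1−q)·3 ⟹ 5 + (-4)q = 3 + 3q ⟹ q = 2/7.

p = 7/10, q = 2/7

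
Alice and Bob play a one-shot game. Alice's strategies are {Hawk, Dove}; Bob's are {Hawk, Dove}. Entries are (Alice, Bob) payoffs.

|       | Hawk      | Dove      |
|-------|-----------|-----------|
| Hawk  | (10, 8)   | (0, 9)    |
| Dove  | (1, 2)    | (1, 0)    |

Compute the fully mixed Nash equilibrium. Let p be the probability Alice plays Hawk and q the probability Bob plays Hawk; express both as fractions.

p = 2/3, q = 1/10

Each player's mixing probability is pinned down by making the *other* player indifferent.
Bob indifferent between Hawk and Dove: p·8 + (1−p)·2 = p·9 + (1−p)·0 ⟹ 2 + 6p = 0 + 9p ⟹ p = 2/3.
Alice indifferent between Hawk and Dove: q·10 + (1−q)·0 = q·1 + (1−q)·1 ⟹ 0 + 10q = 1 + 0q ⟹ q = 1/10.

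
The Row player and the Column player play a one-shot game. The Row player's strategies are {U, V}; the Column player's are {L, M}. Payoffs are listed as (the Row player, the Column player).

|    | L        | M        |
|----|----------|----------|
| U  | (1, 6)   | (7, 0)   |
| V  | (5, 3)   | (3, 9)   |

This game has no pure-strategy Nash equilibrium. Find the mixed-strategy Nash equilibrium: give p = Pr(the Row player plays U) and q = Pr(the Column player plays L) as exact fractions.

p = 1/2, q = 1/2

Each player's mixing probability is pinned down by making the *other* player indifferent.
The Column player indifferent between L and M: p·6 + (1−p)·3 = p·0 + (1−p)·9 ⟹ 3 + 3p = 9 + (-9)p ⟹ p = 1/2.
The Row player indifferent between U and V: q·1 + (1−q)·7 = q·5 + (1−q)·3 ⟹ 7 + (-6)q = 3 + 2q ⟹ q = 1/2.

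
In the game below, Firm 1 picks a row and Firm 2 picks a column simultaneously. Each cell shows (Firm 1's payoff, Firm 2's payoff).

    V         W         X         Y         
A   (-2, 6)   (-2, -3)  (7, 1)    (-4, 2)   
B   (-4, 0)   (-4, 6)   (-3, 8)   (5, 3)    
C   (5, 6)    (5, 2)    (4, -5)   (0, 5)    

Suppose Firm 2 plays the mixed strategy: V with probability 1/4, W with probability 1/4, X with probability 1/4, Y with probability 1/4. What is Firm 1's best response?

Firm 1's best reply maximizes expected payoff against the mix.
A: (1/4)·(-2) + (1/4)·(-2) + (1/4)·7 + (1/4)·(-4) = -1/4
B: (1/4)·(-4) + (1/4)·(-4) + (1/4)·(-3) + (1/4)·5 = -3/2
C: (1/4)·5 + (1/4)·5 + (1/4)·4 + (1/4)·0 = 7/2
Highest expected payoff is 7/2, from C.

C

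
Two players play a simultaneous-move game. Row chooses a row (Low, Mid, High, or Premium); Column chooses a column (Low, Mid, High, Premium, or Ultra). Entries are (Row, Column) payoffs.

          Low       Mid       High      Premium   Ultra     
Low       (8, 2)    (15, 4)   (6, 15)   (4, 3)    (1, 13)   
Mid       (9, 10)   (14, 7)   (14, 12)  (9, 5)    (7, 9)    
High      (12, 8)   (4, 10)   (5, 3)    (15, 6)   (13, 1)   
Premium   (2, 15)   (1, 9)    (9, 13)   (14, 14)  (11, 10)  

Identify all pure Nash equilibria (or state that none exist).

(Mid, High)

Check mutual best responses: a cell is a NE iff neither player can gain by unilaterally deviating.
Row's best responses — vs Low: High (payoff 12); vs Mid: Low (payoff 15); vs High: Mid (payoff 14); vs Premium: High (payoff 15); vs Ultra: High (payoff 13).
Column's best responses — vs Low: High (payoff 15); vs Mid: High (payoff 12); vs High: Mid (payoff 10); vs Premium: Low (payoff 15).
The only mutual best response is (Mid, High); neither player gains by switching there.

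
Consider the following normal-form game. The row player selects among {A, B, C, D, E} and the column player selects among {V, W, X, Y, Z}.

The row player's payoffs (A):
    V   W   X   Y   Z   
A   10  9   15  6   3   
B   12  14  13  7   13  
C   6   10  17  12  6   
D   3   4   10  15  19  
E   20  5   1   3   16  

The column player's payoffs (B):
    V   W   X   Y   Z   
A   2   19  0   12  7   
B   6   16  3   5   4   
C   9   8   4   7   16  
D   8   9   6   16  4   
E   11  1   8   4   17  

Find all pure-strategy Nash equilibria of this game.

(B, W) and (D, Y)

Find each player's best response to every opponent strategy; NE are the intersections.
The row player's best responses — vs V: E (payoff 20); vs W: B (payoff 14); vs X: C (payoff 17); vs Y: D (payoff 15); vs Z: D (payoff 19).
The column player's best responses — vs A: W (payoff 19); vs B: W (payoff 16); vs C: Z (payoff 16); vs D: Y (payoff 16); vs E: Z (payoff 17).
Mutual best responses occur at (B, W) and (D, Y); at each, neither player gains by switching.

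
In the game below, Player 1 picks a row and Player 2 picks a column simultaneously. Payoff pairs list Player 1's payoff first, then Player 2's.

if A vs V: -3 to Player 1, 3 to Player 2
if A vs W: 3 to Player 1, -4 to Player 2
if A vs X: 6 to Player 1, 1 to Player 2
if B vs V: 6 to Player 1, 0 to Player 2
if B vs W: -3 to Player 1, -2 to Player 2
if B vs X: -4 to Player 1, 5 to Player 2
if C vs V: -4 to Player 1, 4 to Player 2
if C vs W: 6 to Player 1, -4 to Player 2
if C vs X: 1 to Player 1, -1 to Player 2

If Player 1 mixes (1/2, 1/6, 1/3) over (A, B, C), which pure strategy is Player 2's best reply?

Compute Player 2's expected payoff from each pure strategy against the given mix.
V: (1/2)·3 + (1/6)·0 + (1/3)·4 = 17/6
W: (1/2)·(-4) + (1/6)·(-2) + (1/3)·(-4) = -11/3
X: (1/2)·1 + (1/6)·5 + (1/3)·(-1) = 1
Highest expected payoff is 17/6, from V.

V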